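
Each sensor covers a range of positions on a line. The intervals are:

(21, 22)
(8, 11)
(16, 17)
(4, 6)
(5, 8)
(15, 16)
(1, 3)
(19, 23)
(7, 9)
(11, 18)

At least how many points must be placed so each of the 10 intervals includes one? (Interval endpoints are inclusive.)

5

By right end: [1,3]  [4,6]  [5,8]  [7,9]  [8,11]  [15,16]  [16,17]  [11,18]  [21,22]  [19,23]
[1,3] uncovered → point at 3; [4,6] uncovered → point at 6; [7,9] uncovered → point at 9; [15,16] uncovered → point at 16; [21,22] uncovered → point at 22.
Points: 3, 6, 9, 16, 22 (5 total).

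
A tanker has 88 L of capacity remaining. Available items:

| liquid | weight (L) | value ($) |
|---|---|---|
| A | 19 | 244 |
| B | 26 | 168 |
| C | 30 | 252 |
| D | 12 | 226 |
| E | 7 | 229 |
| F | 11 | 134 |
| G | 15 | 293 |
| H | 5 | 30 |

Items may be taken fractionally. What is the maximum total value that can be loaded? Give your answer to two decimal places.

1327.60

Ratios (sorted): E 32.71, G 19.53, D 18.83, A 12.84, F 12.18, C 8.40, B 6.46, H 6.00
take E (7 @ 229); take G (15 @ 293); take D (12 @ 226); take A (19 @ 244); take F (11 @ 134); take 24/30 of C → 201.60. Capacity used 88/88.
Total value = 1327.60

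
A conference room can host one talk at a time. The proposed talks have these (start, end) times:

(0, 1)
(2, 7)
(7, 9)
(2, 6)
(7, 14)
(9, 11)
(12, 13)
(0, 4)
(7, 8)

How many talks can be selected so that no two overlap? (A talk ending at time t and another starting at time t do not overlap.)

Sort by end time and greedily take each interval whose start is ≥ the last chosen end.
Sorted by end: (0,1)  (0,4)  (2,6)  (2,7)  (7,8)  (7,9)  (9,11)  (12,13)  (7,14)
take (0,1); take (2,6); take (7,8); take (9,11); take (12,13).
Selected 5 talks.

5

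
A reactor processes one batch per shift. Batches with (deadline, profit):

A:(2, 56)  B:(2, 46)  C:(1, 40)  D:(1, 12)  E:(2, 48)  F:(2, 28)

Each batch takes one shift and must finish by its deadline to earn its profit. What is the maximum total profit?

104

Take jobs in profit order; each goes to the latest open slot no later than its deadline.
By profit: A(d2,56), E(d2,48), B(d2,46), C(d1,40), F(d2,28), D(d1,12)
A→slot 2; E→slot 1; B skipped; C skipped; F skipped; D skipped.
Profit = 48 + 56 = 104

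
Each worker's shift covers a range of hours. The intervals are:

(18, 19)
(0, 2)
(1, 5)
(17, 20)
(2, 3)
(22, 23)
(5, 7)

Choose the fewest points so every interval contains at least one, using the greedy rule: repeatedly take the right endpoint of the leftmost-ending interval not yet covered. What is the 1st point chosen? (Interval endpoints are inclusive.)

2

Sort by right endpoint; whenever an interval is uncovered, place a point at its right end.
Sorted: [0,2] [2,3] [1,5] [5,7] [18,19] [17,20] [22,23]
{[0,2],[2,3],[1,5]} hit by 2; {[5,7]} hit by 7; {[18,19],[17,20]} hit by 19; {[22,23]} hit by 23.
Points: 2, 7, 19, 23 (4 total).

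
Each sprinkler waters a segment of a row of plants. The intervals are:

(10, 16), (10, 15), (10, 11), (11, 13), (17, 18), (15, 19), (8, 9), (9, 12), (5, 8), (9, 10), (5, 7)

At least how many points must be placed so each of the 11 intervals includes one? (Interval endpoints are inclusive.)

By right end: [5,7]  [5,8]  [8,9]  [9,10]  [10,11]  [9,12]  [11,13]  [10,15]  [10,16]  [17,18]  [15,19]
[5,7] uncovered → point at 7; [8,9] uncovered → point at 9; [10,11] uncovered → point at 11; [17,18] uncovered → point at 18.
Points: 7, 9, 11, 18 (4 total).

4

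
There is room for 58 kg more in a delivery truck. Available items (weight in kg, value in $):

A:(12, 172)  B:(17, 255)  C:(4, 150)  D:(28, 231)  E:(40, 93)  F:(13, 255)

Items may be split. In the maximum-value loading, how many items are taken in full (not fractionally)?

Order: C (150/4=37.50) > F (255/13=19.62) > B (255/17=15.00) > A (172/12=14.33) > D (231/28=8.25) > E (93/40=2.33)
Fill: take C (4 @ 150) → take F (13 @ 255) → take B (17 @ 255) → take A (12 @ 172) → take 12/28 of D → 99.00; 58/58 used.
4 item(s) taken whole; one partial (take 12/28 of D).

4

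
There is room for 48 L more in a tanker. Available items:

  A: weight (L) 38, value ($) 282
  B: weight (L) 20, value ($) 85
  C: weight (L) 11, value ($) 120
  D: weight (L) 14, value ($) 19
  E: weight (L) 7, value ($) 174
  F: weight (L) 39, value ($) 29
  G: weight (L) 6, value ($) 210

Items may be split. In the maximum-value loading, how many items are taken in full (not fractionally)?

Sort by value per unit weight and fill in that order.
Ratios (sorted): G 35.00, E 24.86, C 10.91, A 7.42, B 4.25, D 1.36, F 0.74
take G (6 @ 210); take E (7 @ 174); take C (11 @ 120); take 24/38 of A → 178.11. Capacity used 48/48.
3 item(s) taken whole; one partial (take 24/38 of A).

3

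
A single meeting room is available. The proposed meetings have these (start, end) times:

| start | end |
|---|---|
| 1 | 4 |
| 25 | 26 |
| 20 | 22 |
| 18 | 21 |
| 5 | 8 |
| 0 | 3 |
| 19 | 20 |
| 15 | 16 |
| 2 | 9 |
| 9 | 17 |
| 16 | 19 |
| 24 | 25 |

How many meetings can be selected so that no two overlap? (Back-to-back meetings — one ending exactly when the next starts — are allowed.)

8

Sort by end time and greedily take each interval whose start is ≥ the last chosen end.
By end time: (0,3), (1,4), (5,8), (2,9), (15,16), (9,17), (16,19), (19,20), (18,21), (20,22), (24,25), (25,26).
Pick (0,3); next start ≥ 3 → (5,8); next start ≥ 8 → (15,16); next start ≥ 16 → (16,19); next start ≥ 19 → (19,20); next start ≥ 20 → (20,22); next start ≥ 22 → (24,25); next start ≥ 25 → (25,26).
Selected 8 meetings.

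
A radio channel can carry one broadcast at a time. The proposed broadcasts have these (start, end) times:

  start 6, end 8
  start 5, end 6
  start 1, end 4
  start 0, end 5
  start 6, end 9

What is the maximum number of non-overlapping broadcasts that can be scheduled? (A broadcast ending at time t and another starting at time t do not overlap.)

By end time: (1,4), (0,5), (5,6), (6,8), (6,9).
Pick (1,4); next start ≥ 4 → (5,6); next start ≥ 6 → (6,8).
Selected 3 broadcasts.

3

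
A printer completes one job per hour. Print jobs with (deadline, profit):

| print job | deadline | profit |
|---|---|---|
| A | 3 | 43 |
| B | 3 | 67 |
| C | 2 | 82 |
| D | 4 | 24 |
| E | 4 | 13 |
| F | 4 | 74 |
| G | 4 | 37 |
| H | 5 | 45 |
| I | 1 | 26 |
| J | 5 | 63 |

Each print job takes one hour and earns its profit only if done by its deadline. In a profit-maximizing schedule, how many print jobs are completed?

By profit: C(d2,82), F(d4,74), B(d3,67), J(d5,63), H(d5,45), A(d3,43), G(d4,37), I(d1,26), D(d4,24), E(d4,13)
C→slot 2; F→slot 4; B→slot 3; J→slot 5; H→slot 1; A skipped; G skipped; I skipped; D skipped; E skipped.
5 of 10 scheduled.

5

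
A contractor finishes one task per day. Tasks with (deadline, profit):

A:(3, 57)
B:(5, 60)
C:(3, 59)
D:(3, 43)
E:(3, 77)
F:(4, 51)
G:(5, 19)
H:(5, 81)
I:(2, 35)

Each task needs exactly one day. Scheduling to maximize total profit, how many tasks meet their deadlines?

5

Sort by profit descending; place each in the latest free slot ≤ its deadline.
Profit order: H=81 E=77 B=60 C=59 A=57 F=51 D=43 I=35 G=19
Assign: H→slot 5, E→slot 3, B→slot 4, C→slot 2, A→slot 1, F skipped, D skipped, I skipped, G skipped.
Slots: [1:A] [2:C] [3:E] [4:B] [5:H]
5 of 9 scheduled.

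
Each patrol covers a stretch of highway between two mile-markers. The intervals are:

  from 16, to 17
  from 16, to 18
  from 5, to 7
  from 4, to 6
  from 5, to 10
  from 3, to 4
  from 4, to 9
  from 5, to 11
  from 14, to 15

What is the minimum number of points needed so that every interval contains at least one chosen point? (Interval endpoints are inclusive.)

4

Sort by right endpoint; whenever an interval is uncovered, place a point at its right end.
By right end: [3,4]  [4,6]  [5,7]  [4,9]  [5,10]  [5,11]  [14,15]  [16,17]  [16,18]
[3,4] uncovered → point at 4; [5,7] uncovered → point at 7; [14,15] uncovered → point at 15; [16,17] uncovered → point at 17.
Points: 4, 7, 15, 17 (4 total).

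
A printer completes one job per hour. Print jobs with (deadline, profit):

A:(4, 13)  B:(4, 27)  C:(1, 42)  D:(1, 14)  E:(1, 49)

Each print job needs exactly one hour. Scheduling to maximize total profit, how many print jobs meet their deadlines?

3

Sort by profit descending; place each in the latest free slot ≤ its deadline.
By profit: E(d1,49), C(d1,42), B(d4,27), D(d1,14), A(d4,13)
E→slot 1; C skipped; B→slot 4; D skipped; A→slot 3.
3 of 5 scheduled.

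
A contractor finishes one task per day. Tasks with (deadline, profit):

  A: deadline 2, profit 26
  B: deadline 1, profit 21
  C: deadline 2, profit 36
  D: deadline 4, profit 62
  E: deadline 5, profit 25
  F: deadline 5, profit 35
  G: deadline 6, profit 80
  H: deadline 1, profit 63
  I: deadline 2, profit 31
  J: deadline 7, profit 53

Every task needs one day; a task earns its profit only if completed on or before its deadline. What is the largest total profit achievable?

Profit order: G=80 H=63 D=62 J=53 C=36 F=35 I=31 A=26 E=25 B=21
Assign: G→slot 6, H→slot 1, D→slot 4, J→slot 7, C→slot 2, F→slot 5, I skipped, A skipped, E→slot 3, B skipped.
Slots: [1:H] [2:C] [3:E] [4:D] [5:F] [6:G] [7:J]
Profit = 63 + 36 + 25 + 62 + 35 + 80 + 53 = 354

354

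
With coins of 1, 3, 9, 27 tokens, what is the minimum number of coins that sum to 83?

Use the largest denomination that fits, subtract, and repeat.
83 − 3×27→2 − 2×1→0
Total coins = 3 + 2 = 5

5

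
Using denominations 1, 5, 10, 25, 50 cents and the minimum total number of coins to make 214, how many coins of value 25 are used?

Greedy: take as many of the largest coin as possible, then repeat with the remainder.
214 = 4×50 + 1×10 + 4×1
Count of 25: 0

0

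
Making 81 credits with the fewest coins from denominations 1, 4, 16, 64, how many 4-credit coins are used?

0

Use the largest denomination that fits, subtract, and repeat.
81 − 1×64→17 − 1×16→1 − 1×1→0
Count of 4: 0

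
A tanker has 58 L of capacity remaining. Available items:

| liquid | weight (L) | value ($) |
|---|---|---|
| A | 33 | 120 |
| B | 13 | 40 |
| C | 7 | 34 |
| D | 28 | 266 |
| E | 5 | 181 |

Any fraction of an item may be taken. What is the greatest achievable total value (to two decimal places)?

Sort by value per unit weight and fill in that order.
Order: E (181/5=36.20) > D (266/28=9.50) > C (34/7=4.86) > A (120/33=3.64) > B (40/13=3.08)
Fill: take E (5 @ 181) → take D (28 @ 266) → take C (7 @ 34) → take 18/33 of A → 65.45; 58/58 used.
Total value = 546.45

546.45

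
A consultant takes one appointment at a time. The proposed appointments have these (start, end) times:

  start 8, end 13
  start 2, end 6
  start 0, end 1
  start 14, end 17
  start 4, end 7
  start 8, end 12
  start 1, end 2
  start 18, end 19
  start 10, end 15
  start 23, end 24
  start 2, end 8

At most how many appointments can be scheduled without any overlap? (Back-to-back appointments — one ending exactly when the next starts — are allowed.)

By end time: (0,1), (1,2), (2,6), (4,7), (2,8), (8,12), (8,13), (10,15), (14,17), (18,19), (23,24).
Pick (0,1); next start ≥ 1 → (1,2); next start ≥ 2 → (2,6); next start ≥ 6 → (8,12); next start ≥ 12 → (14,17); next start ≥ 17 → (18,19); next start ≥ 19 → (23,24).
Selected 7 appointments.

7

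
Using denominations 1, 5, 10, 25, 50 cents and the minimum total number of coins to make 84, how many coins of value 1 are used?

4

Use the largest denomination that fits, subtract, and repeat.
84 = 1×50 + 1×25 + 1×5 + 4×1
Count of 1: 4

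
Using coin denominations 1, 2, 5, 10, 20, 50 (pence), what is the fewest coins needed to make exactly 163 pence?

6

Use the largest denomination that fits, subtract, and repeat.
163 − 3×50→13 − 1×10→3 − 1×2→1 − 1×1→0
Total coins = 3 + 1 + 1 + 1 = 6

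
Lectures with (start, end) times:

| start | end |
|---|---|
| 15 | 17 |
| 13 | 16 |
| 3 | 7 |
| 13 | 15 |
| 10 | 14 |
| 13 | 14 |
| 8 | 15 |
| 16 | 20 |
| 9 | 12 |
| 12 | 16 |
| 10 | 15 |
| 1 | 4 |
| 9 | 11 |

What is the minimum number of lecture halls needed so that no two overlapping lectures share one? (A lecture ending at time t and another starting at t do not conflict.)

7

The answer is the maximum number of intervals overlapping at any instant.
Events (time:±→running): 1:+→1 3:+→2 4:-→1 7:-→0 8:+→1 9:+→2 9:+→3 10:+→4 10:+→5 11:-→4 12:-→3 12:+→4 13:+→5 13:+→6 13:+→7 … peak 7.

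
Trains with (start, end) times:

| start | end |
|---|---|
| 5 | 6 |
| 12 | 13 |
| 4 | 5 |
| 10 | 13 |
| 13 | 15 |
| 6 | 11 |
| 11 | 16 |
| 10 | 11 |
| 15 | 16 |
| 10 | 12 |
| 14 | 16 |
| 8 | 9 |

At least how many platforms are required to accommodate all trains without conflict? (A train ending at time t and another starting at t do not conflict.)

Events (time:±→running): 4:+→1 5:-→0 5:+→1 6:-→0 6:+→1 8:+→2 9:-→1 10:+→2 10:+→3 10:+→4 … peak 4.

4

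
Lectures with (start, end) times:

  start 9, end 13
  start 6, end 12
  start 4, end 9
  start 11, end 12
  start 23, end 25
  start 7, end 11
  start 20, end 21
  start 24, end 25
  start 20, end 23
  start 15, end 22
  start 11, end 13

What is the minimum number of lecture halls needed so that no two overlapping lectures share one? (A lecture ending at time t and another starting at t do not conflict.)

4

starts: [4, 6, 7, 9, 11, 11, 15, 20, 20, 23, 24]
ends:   [9, 11, 12, 12, 13, 13, 21, 22, 23, 25, 25]
s4→1 s6→2 s7→3 e9→2 s9→3 e11→2 s11→3 s11→4  — peak 4.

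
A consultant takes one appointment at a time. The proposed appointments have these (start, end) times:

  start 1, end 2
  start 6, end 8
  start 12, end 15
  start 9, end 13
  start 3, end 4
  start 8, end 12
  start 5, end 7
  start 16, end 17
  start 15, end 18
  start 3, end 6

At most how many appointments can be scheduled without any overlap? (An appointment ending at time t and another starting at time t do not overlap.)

Order by finish time; keep every interval that doesn't clash with the previous kept one.
By end time: (1,2), (3,4), (3,6), (5,7), (6,8), (8,12), (9,13), (12,15), (16,17), (15,18).
Pick (1,2); next start ≥ 2 → (3,4); next start ≥ 4 → (5,7); next start ≥ 7 → (8,12); next start ≥ 12 → (12,15); next start ≥ 15 → (16,17).
Selected 6 appointments.

6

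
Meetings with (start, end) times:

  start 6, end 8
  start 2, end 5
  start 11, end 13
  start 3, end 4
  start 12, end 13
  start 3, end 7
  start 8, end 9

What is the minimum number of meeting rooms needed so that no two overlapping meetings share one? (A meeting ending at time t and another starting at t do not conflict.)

Count concurrent intervals with a sweep; the peak is the room count.
starts: [2, 3, 3, 6, 8, 11, 12]
ends:   [4, 5, 7, 8, 9, 13, 13]
s2→1 s3→2 s3→3  — peak 3.

3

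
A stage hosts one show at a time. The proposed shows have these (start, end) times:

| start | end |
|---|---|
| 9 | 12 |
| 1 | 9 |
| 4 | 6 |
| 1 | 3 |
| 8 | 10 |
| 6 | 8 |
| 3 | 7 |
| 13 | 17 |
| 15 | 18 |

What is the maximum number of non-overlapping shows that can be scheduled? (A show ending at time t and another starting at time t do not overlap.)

5

Sort by end time and greedily take each interval whose start is ≥ the last chosen end.
Sorted by end: (1,3)  (4,6)  (3,7)  (6,8)  (1,9)  (8,10)  (9,12)  (13,17)  (15,18)
take (1,3); take (4,6); skip (3,7); take (6,8); skip (1,9); take (8,10); take (13,17).
Selected 5 shows.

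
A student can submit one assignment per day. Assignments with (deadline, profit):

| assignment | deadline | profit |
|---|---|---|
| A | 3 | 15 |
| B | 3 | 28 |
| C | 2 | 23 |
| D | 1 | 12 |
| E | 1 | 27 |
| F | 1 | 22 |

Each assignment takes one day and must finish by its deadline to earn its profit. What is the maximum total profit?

Profit order: B=28 E=27 C=23 F=22 A=15 D=12
Assign: B→slot 3, E→slot 1, C→slot 2, F skipped, A skipped, D skipped.
Slots: [1:E] [2:C] [3:B]
Profit = 27 + 23 + 28 = 78

78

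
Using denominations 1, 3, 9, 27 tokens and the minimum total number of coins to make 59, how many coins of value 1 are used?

2

Use the largest denomination that fits, subtract, and repeat.
59 − 2×27→5 − 1×3→2 − 2×1→0
Count of 1: 2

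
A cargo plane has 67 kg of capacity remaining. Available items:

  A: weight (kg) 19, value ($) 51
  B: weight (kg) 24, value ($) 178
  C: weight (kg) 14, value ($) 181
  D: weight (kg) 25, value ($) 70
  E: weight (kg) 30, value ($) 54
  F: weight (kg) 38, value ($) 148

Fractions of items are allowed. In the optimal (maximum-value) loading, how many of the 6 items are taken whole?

Greedy by value/weight ratio, highest first.
Ratios (sorted): C 12.93, B 7.42, F 3.89, D 2.80, A 2.68, E 1.80
take C (14 @ 181); take B (24 @ 178); take 29/38 of F → 112.95. Capacity used 67/67.
2 item(s) taken whole; one partial (take 29/38 of F).

2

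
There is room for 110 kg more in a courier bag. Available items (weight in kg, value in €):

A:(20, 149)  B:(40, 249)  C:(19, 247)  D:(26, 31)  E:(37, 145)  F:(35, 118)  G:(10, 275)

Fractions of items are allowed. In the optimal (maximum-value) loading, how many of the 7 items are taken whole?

4

Greedy by value/weight ratio, highest first.
Order: G (275/10=27.50) > C (247/19=13.00) > A (149/20=7.45) > B (249/40=6.22) > E (145/37=3.92) > F (118/35=3.37) > D (31/26=1.19)
Fill: take G (10 @ 275) → take C (19 @ 247) → take A (20 @ 149) → take B (40 @ 249) → take 21/37 of E → 82.30; 110/110 used.
4 item(s) taken whole; one partial (take 21/37 of E).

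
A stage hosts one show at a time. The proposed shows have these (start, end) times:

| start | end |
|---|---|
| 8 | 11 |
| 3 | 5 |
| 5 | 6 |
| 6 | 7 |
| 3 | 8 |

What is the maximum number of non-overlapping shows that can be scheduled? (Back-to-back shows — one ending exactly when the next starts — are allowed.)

4

By end time: (3,5), (5,6), (6,7), (3,8), (8,11).
Pick (3,5); next start ≥ 5 → (5,6); next start ≥ 6 → (6,7); next start ≥ 7 → (8,11).
Selected 4 shows.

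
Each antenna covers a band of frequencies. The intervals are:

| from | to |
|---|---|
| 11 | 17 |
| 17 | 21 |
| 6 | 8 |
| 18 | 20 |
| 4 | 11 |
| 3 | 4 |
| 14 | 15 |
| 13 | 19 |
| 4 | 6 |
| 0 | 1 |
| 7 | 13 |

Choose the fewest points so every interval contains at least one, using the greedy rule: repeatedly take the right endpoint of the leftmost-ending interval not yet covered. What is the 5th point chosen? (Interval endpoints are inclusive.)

By right end: [0,1]  [3,4]  [4,6]  [6,8]  [4,11]  [7,13]  [14,15]  [11,17]  [13,19]  [18,20]  [17,21]
[0,1] uncovered → point at 1; [3,4] uncovered → point at 4; [6,8] uncovered → point at 8; [14,15] uncovered → point at 15; [18,20] uncovered → point at 20.
Points: 1, 4, 8, 15, 20 (5 total).

20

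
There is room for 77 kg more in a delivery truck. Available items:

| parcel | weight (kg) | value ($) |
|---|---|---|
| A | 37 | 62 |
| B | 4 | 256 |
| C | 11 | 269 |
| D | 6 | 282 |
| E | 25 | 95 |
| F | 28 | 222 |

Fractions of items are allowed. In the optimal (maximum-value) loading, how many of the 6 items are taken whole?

Sort by value per unit weight and fill in that order.
Ratios (sorted): B 64.00, D 47.00, C 24.45, F 7.93, E 3.80, A 1.68
take B (4 @ 256); take D (6 @ 282); take C (11 @ 269); take F (28 @ 222); take E (25 @ 95); take 3/37 of A → 5.03. Capacity used 77/77.
5 item(s) taken whole; one partial (take 3/37 of A).

5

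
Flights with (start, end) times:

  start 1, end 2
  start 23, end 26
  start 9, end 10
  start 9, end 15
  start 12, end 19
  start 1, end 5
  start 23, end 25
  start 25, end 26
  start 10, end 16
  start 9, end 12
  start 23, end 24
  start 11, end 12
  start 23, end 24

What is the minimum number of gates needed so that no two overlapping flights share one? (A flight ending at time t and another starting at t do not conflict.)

4

Count concurrent intervals with a sweep; the peak is the room count.
starts: [1, 1, 9, 9, 9, 10, 11, 12, 23, 23, 23, 23, 25]
ends:   [2, 5, 10, 12, 12, 15, 16, 19, 24, 24, 25, 26, 26]
s1→1 s1→2 e2→1 e5→0 s9→1 s9→2 s9→3 e10→2 s10→3 s11→4  — peak 4.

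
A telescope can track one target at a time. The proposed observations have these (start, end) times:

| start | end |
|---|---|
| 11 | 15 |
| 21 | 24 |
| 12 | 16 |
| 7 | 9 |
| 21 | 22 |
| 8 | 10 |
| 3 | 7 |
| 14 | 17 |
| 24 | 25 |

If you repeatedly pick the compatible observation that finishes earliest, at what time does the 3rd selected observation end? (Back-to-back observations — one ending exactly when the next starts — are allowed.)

Greedy by earliest finish: after sorting by end time, pick each interval compatible with the last pick.
By end time: (3,7), (7,9), (8,10), (11,15), (12,16), (14,17), (21,22), (21,24), (24,25).
Pick (3,7); next start ≥ 7 → (7,9); next start ≥ 9 → (11,15); next start ≥ 15 → (21,22); next start ≥ 22 → (24,25).
Selected: (3,7) (7,9) (11,15) (21,22) (24,25)

15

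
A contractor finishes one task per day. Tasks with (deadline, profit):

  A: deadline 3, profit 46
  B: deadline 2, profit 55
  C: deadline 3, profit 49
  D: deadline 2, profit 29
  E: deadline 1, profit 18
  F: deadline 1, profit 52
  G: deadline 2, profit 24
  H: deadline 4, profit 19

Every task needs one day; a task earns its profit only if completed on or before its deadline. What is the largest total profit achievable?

175

Profit order: B=55 F=52 C=49 A=46 D=29 G=24 H=19 E=18
Assign: B→slot 2, F→slot 1, C→slot 3, A skipped, D skipped, G skipped, H→slot 4, E skipped.
Slots: [1:F] [2:B] [3:C] [4:H]
Profit = 52 + 55 + 49 + 19 = 175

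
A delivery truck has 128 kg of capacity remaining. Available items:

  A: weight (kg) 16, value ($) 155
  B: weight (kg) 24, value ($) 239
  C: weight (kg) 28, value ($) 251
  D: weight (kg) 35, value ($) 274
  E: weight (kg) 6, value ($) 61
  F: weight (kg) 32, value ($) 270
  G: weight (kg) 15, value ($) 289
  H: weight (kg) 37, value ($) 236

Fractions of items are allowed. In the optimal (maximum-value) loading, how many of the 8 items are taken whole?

6

Ratios (sorted): G 19.27, E 10.17, B 9.96, A 9.69, C 8.96, F 8.44, D 7.83, H 6.38
take G (15 @ 289); take E (6 @ 61); take B (24 @ 239); take A (16 @ 155); take C (28 @ 251); take F (32 @ 270); take 7/35 of D → 54.80. Capacity used 128/128.
6 item(s) taken whole; one partial (take 7/35 of D).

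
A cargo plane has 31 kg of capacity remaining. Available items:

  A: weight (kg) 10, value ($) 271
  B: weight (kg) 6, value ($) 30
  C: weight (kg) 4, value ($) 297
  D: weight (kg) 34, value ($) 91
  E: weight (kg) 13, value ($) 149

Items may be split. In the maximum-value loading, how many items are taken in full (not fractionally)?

3

Sort by value per unit weight and fill in that order.
Order: C (297/4=74.25) > A (271/10=27.10) > E (149/13=11.46) > B (30/6=5.00) > D (91/34=2.68)
Fill: take C (4 @ 297) → take A (10 @ 271) → take E (13 @ 149) → take 4/6 of B → 20.00; 31/31 used.
3 item(s) taken whole; one partial (take 4/6 of B).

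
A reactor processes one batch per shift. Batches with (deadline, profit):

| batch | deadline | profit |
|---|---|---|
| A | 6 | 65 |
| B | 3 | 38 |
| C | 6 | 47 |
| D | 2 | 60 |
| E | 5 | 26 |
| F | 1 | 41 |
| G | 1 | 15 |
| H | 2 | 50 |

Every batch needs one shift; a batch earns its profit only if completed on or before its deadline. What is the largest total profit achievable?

Sort by profit descending; place each in the latest free slot ≤ its deadline.
Profit order: A=65 D=60 H=50 C=47 F=41 B=38 E=26 G=15
Assign: A→slot 6, D→slot 2, H→slot 1, C→slot 5, F skipped, B→slot 3, E→slot 4, G skipped.
Slots: [1:H] [2:D] [3:B] [4:E] [5:C] [6:A]
Profit = 50 + 60 + 38 + 26 + 47 + 65 = 286

286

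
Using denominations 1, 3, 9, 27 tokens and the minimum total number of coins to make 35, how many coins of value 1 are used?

Use the largest denomination that fits, subtract, and repeat.
35 − 1×27→8 − 2×3→2 − 2×1→0
Count of 1: 2

2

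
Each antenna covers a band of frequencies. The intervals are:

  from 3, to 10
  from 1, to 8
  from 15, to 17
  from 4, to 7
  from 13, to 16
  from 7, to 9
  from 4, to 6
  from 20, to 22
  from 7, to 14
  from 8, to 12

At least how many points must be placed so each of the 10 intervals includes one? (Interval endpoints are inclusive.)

By right end: [4,6]  [4,7]  [1,8]  [7,9]  [3,10]  [8,12]  [7,14]  [13,16]  [15,17]  [20,22]
[4,6] uncovered → point at 6; [7,9] uncovered → point at 9; [13,16] uncovered → point at 16; [20,22] uncovered → point at 22.
Points: 6, 9, 16, 22 (4 total).

4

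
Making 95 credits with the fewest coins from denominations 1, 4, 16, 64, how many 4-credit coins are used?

Greedy: take as many of the largest coin as possible, then repeat with the remainder.
95 − 1×64→31 − 1×16→15 − 3×4→3 − 3×1→0
Count of 4: 3

3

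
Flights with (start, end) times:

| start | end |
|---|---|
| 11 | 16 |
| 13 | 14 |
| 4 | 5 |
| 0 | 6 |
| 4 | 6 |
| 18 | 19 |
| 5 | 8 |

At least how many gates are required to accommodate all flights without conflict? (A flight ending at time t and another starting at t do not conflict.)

3

Count concurrent intervals with a sweep; the peak is the room count.
starts: [0, 4, 4, 5, 11, 13, 18]
ends:   [5, 6, 6, 8, 14, 16, 19]
s0→1 s4→2 s4→3  — peak 3.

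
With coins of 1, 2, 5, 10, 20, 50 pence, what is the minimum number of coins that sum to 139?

7

Use the largest denomination that fits, subtract, and repeat.
139 − 2×50→39 − 1×20→19 − 1×10→9 − 1×5→4 − 2×2→0
Total coins = 2 + 1 + 1 + 1 + 2 = 7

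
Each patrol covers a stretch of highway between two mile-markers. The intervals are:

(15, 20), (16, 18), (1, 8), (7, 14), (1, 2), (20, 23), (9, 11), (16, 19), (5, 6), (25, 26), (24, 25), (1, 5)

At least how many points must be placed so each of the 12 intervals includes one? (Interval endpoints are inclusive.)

6

Sort by right endpoint; whenever an interval is uncovered, place a point at its right end.
By right end: [1,2]  [1,5]  [5,6]  [1,8]  [9,11]  [7,14]  [16,18]  [16,19]  [15,20]  [20,23]  [24,25]  [25,26]
[1,2] uncovered → point at 2; [5,6] uncovered → point at 6; [9,11] uncovered → point at 11; [16,18] uncovered → point at 18; [20,23] uncovered → point at 23; [24,25] uncovered → point at 25.
Points: 2, 6, 11, 18, 23, 25 (6 total).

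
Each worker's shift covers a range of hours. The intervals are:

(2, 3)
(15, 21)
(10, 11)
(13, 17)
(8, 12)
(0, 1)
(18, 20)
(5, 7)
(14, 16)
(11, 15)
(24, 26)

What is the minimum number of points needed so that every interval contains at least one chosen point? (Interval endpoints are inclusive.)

Process intervals by earliest right end; each time one isn't hit yet, stab at its right endpoint.
Sorted: [0,1] [2,3] [5,7] [10,11] [8,12] [11,15] [14,16] [13,17] [18,20] [15,21] [24,26]
{[0,1]} hit by 1; {[2,3]} hit by 3; {[5,7]} hit by 7; {[10,11],[8,12],[11,15]} hit by 11; {[14,16],[13,17]} hit by 16; {[18,20],[15,21]} hit by 20; {[24,26]} hit by 26.
Points: 1, 3, 7, 11, 16, 20, 26 (7 total).

7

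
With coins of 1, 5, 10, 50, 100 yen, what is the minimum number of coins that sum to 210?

3

210 = 2×100 + 1×10
Total coins = 2 + 1 = 3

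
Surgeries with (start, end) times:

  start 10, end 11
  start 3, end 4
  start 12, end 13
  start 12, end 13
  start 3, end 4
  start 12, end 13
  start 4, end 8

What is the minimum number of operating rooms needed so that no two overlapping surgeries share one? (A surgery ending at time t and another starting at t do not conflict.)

3

Events (time:±→running): 3:+→1 3:+→2 4:-→1 4:-→0 4:+→1 8:-→0 10:+→1 11:-→0 12:+→1 12:+→2 12:+→3 … peak 3.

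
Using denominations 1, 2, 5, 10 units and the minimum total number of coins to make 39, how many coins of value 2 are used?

2

39 = 3×10 + 1×5 + 2×2
Count of 2: 2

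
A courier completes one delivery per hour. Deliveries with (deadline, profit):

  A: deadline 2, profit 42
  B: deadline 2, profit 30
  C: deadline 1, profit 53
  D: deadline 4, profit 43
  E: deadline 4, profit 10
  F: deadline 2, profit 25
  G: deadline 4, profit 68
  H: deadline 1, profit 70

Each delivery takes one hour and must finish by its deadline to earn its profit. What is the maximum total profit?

223

Sort by profit descending; place each in the latest free slot ≤ its deadline.
By profit: H(d1,70), G(d4,68), C(d1,53), D(d4,43), A(d2,42), B(d2,30), F(d2,25), E(d4,10)
H→slot 1; G→slot 4; C skipped; D→slot 3; A→slot 2; B skipped; F skipped; E skipped.
Profit = 70 + 42 + 43 + 68 = 223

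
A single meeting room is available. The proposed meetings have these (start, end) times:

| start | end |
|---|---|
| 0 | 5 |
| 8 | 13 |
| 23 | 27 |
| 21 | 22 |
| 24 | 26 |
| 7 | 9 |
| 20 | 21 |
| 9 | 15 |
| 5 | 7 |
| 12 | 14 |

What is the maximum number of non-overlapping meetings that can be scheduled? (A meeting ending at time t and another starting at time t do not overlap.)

7

Greedy by earliest finish: after sorting by end time, pick each interval compatible with the last pick.
By end time: (0,5), (5,7), (7,9), (8,13), (12,14), (9,15), (20,21), (21,22), (24,26), (23,27).
Pick (0,5); next start ≥ 5 → (5,7); next start ≥ 7 → (7,9); next start ≥ 9 → (12,14); next start ≥ 14 → (20,21); next start ≥ 21 → (21,22); next start ≥ 22 → (24,26).
Selected 7 meetings.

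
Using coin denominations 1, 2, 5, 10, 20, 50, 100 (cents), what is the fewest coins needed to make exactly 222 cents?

4

222 = 2×100 + 1×20 + 1×2
Total coins = 2 + 1 + 1 = 4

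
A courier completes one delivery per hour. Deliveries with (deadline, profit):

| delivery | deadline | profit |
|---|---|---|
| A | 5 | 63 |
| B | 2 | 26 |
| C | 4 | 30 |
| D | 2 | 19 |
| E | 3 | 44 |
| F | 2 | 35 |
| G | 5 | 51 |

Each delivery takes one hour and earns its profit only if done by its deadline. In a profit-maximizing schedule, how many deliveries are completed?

5

Sort by profit descending; place each in the latest free slot ≤ its deadline.
Profit order: A=63 G=51 E=44 F=35 C=30 B=26 D=19
Assign: A→slot 5, G→slot 4, E→slot 3, F→slot 2, C→slot 1, B skipped, D skipped.
Slots: [1:C] [2:F] [3:E] [4:G] [5:A]
5 of 7 scheduled.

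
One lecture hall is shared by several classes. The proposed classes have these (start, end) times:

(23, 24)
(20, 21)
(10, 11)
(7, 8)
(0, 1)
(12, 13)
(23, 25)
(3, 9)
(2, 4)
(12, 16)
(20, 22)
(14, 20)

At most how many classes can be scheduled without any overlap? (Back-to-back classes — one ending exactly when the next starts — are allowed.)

Sorted by end: (0,1)  (2,4)  (7,8)  (3,9)  (10,11)  (12,13)  (12,16)  (14,20)  (20,21)  (20,22)  (23,24)  (23,25)
take (0,1); take (2,4); take (7,8); take (10,11); take (12,13); take (14,20); take (20,21); take (23,24); skip (23,25).
Selected 8 classes.

8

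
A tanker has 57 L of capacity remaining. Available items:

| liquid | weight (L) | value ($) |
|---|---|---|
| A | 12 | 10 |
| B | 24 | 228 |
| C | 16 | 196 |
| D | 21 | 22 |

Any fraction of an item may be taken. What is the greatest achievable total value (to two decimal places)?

441.81

Greedy by value/weight ratio, highest first.
Ratios (sorted): C 12.25, B 9.50, D 1.05, A 0.83
take C (16 @ 196); take B (24 @ 228); take 17/21 of D → 17.81. Capacity used 57/57.
Total value = 441.81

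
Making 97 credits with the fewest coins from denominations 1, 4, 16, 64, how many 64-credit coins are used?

97 − 1×64→33 − 2×16→1 − 1×1→0
Count of 64: 1

1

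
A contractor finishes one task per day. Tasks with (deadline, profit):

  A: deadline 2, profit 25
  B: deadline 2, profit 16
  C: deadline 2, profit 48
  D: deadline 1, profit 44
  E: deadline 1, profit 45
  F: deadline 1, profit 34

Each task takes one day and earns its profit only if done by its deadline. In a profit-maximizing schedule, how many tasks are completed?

2

Profit order: C=48 E=45 D=44 F=34 A=25 B=16
Assign: C→slot 2, E→slot 1, D skipped, F skipped, A skipped, B skipped.
Slots: [1:E] [2:C]
2 of 6 scheduled.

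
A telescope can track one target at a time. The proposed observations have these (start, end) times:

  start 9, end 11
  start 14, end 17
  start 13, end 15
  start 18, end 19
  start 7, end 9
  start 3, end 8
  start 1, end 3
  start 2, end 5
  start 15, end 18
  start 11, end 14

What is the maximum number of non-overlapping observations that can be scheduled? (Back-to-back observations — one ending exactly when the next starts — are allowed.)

6

Order by finish time; keep every interval that doesn't clash with the previous kept one.
By end time: (1,3), (2,5), (3,8), (7,9), (9,11), (11,14), (13,15), (14,17), (15,18), (18,19).
Pick (1,3); next start ≥ 3 → (3,8); next start ≥ 8 → (9,11); next start ≥ 11 → (11,14); next start ≥ 14 → (14,17); next start ≥ 17 → (18,19).
Selected 6 observations.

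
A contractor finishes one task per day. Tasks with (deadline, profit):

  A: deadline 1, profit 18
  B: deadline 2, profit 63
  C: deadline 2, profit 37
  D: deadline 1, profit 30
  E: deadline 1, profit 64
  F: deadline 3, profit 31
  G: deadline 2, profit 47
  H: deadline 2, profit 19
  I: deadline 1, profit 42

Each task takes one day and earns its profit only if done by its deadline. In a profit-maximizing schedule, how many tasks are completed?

By profit: E(d1,64), B(d2,63), G(d2,47), I(d1,42), C(d2,37), F(d3,31), D(d1,30), H(d2,19), A(d1,18)
E→slot 1; B→slot 2; G skipped; I skipped; C skipped; F→slot 3; D skipped; H skipped; A skipped.
3 of 9 scheduled.

3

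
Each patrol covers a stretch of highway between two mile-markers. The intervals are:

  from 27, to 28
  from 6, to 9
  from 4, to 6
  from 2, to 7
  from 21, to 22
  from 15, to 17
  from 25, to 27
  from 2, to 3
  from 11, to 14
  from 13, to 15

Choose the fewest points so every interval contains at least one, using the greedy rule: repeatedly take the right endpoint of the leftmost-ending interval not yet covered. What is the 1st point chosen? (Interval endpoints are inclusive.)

Sort by right endpoint; whenever an interval is uncovered, place a point at its right end.
Sorted: [2,3] [4,6] [2,7] [6,9] [11,14] [13,15] [15,17] [21,22] [25,27] [27,28]
{[2,3]} hit by 3; {[4,6],[2,7],[6,9]} hit by 6; {[11,14],[13,15]} hit by 14; {[15,17]} hit by 17; {[21,22]} hit by 22; {[25,27],[27,28]} hit by 27.
Points: 3, 6, 14, 17, 22, 27 (6 total).

3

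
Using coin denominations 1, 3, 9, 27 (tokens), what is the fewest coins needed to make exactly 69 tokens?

69 = 2×27 + 1×9 + 2×3
Total coins = 2 + 1 + 2 = 5

5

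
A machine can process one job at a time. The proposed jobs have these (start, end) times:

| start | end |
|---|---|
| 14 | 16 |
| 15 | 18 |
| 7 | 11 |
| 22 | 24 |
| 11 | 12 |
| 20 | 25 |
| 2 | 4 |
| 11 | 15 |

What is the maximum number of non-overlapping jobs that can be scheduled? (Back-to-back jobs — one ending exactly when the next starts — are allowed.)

5

Order by finish time; keep every interval that doesn't clash with the previous kept one.
Sorted by end: (2,4)  (7,11)  (11,12)  (11,15)  (14,16)  (15,18)  (22,24)  (20,25)
take (2,4); take (7,11); take (11,12); take (14,16); take (22,24).
Selected 5 jobs.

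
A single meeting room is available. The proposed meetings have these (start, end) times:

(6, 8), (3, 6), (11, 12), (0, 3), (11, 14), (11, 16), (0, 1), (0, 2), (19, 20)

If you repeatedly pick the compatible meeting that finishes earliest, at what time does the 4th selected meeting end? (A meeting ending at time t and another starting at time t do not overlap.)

12

Sort by end time and greedily take each interval whose start is ≥ the last chosen end.
Sorted by end: (0,1)  (0,2)  (0,3)  (3,6)  (6,8)  (11,12)  (11,14)  (11,16)  (19,20)
take (0,1); skip (0,3); take (3,6); take (6,8); take (11,12); take (19,20).
Selected: (0,1) (3,6) (6,8) (11,12) (19,20)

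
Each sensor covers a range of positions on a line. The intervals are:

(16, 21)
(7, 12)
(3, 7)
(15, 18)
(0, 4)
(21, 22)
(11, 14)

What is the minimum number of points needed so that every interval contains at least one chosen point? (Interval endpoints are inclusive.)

4

By right end: [0,4]  [3,7]  [7,12]  [11,14]  [15,18]  [16,21]  [21,22]
[0,4] uncovered → point at 4; [7,12] uncovered → point at 12; [15,18] uncovered → point at 18; [21,22] uncovered → point at 22.
Points: 4, 12, 18, 22 (4 total).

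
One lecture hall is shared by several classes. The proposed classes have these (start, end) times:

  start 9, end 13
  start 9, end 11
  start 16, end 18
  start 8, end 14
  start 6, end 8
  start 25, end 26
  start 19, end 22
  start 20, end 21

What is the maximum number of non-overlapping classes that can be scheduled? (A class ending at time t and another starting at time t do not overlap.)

Sorted by end: (6,8)  (9,11)  (9,13)  (8,14)  (16,18)  (20,21)  (19,22)  (25,26)
take (6,8); take (9,11); skip (9,13); take (16,18); take (20,21); take (25,26).
Selected 5 classes.

5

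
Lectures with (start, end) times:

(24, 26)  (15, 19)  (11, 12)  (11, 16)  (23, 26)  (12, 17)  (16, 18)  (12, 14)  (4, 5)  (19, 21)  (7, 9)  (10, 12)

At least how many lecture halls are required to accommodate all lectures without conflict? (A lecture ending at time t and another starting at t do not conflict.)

3

starts: [4, 7, 10, 11, 11, 12, 12, 15, 16, 19, 23, 24]
ends:   [5, 9, 12, 12, 14, 16, 17, 18, 19, 21, 26, 26]
s4→1 e5→0 s7→1 e9→0 s10→1 s11→2 s11→3  — peak 3.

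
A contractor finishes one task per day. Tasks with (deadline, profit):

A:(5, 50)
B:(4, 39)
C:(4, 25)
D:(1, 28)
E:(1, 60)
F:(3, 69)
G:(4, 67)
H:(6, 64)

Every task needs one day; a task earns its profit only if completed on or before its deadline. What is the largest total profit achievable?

349

Take jobs in profit order; each goes to the latest open slot no later than its deadline.
By profit: F(d3,69), G(d4,67), H(d6,64), E(d1,60), A(d5,50), B(d4,39), D(d1,28), C(d4,25)
F→slot 3; G→slot 4; H→slot 6; E→slot 1; A→slot 5; B→slot 2; D skipped; C skipped.
Profit = 60 + 39 + 69 + 67 + 50 + 64 = 349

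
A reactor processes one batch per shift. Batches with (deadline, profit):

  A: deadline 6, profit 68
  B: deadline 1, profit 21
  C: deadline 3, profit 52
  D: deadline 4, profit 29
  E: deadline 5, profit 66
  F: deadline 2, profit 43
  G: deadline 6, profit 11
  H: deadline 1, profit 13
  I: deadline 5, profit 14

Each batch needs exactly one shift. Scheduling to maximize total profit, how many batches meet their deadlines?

6

Sort by profit descending; place each in the latest free slot ≤ its deadline.
Profit order: A=68 E=66 C=52 F=43 D=29 B=21 I=14 H=13 G=11
Assign: A→slot 6, E→slot 5, C→slot 3, F→slot 2, D→slot 4, B→slot 1, I skipped, H skipped, G skipped.
Slots: [1:B] [2:F] [3:C] [4:D] [5:E] [6:A]
6 of 9 scheduled.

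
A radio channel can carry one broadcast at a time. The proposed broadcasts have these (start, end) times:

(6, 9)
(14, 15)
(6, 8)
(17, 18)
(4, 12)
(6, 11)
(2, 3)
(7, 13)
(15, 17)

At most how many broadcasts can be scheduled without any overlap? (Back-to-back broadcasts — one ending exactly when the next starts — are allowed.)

5

Greedy by earliest finish: after sorting by end time, pick each interval compatible with the last pick.
By end time: (2,3), (6,8), (6,9), (6,11), (4,12), (7,13), (14,15), (15,17), (17,18).
Pick (2,3); next start ≥ 3 → (6,8); next start ≥ 8 → (14,15); next start ≥ 15 → (15,17); next start ≥ 17 → (17,18).
Selected 5 broadcasts.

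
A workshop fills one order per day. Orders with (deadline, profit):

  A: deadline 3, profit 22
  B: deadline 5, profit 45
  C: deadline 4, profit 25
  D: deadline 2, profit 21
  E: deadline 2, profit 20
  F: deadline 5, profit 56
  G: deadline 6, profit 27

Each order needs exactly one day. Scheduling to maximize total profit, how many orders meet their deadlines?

6

Profit order: F=56 B=45 G=27 C=25 A=22 D=21 E=20
Assign: F→slot 5, B→slot 4, G→slot 6, C→slot 3, A→slot 2, D→slot 1, E skipped.
Slots: [1:D] [2:A] [3:C] [4:B] [5:F] [6:G]
6 of 7 scheduled.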